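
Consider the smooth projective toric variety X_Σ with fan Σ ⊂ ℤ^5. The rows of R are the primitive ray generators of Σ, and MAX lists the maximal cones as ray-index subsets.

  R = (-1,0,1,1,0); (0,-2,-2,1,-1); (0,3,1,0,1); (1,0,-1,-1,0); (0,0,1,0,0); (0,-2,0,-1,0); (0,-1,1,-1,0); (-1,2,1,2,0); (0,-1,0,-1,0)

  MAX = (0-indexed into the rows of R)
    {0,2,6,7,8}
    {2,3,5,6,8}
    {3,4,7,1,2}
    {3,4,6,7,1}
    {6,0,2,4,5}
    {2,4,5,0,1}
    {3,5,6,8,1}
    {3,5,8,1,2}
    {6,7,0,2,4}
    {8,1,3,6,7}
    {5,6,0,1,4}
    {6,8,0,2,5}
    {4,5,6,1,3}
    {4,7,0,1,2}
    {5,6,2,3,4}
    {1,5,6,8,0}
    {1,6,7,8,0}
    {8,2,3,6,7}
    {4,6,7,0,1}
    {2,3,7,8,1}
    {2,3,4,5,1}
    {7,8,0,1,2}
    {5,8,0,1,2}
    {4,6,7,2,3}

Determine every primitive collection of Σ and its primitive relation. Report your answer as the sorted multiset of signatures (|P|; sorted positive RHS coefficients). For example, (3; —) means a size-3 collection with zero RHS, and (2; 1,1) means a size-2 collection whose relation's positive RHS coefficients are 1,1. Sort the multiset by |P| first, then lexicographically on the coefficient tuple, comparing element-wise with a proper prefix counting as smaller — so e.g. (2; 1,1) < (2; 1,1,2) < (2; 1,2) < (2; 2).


|primitive collections| = 4. Relations:

  P = {0,3}:  v_{0} + v_{3} = 0  ⟹  sig = (2; —)
  P = {4,8}:  v_{4} + v_{8} = v_{6}  ⟹  sig = (2; 1)
  P = {5,7}:  v_{5} + v_{7} = v_{0}  ⟹  sig = (2; 1)
  P = {1,2,6}:  v_{1} + v_{2} + v_{6} = 0  ⟹  sig = (3; —)

Hence PRS(X_Σ) =
{ (2; —),  (2; 1) ×2,  (3; —) }


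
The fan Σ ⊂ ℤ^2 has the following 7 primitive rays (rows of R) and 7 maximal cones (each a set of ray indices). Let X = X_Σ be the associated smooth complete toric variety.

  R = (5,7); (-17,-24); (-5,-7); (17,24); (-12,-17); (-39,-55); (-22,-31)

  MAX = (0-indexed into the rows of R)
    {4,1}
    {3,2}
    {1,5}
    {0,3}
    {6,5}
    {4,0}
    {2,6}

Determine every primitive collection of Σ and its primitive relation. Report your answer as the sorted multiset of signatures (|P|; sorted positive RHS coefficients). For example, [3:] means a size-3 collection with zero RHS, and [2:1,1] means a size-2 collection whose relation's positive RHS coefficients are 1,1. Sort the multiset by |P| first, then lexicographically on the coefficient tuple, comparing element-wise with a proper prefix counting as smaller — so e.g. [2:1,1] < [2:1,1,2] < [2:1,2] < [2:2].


Primitive collections (14):

  P = {0,2}:  v_{0} + v_{2} = 0  ⇒ sig = [2:]
  P = {1,3}:  v_{1} + v_{3} = 0  ⇒ sig = [2:]
  P = {0,1}:  v_{0} + v_{1} = v_{4}  ⇒ sig = [2:1]
  P = {0,6}:  v_{0} + v_{6} = v_{1}  ⇒ sig = [2:1]
  P = {1,2}:  v_{1} + v_{2} = v_{6}  ⇒ sig = [2:1]
  P = {1,6}:  v_{1} + v_{6} = v_{5}  ⇒ sig = [2:1]
  P = {2,4}:  v_{2} + v_{4} = v_{1}  ⇒ sig = [2:1]
  P = {3,4}:  v_{3} + v_{4} = v_{0}  ⇒ sig = [2:1]
  P = {3,5}:  v_{3} + v_{5} = v_{6}  ⇒ sig = [2:1]
  P = {3,6}:  v_{3} + v_{6} = v_{2}  ⇒ sig = [2:1]
  P = {0,5}:  v_{0} + v_{5} = 2·v_{1}  ⇒ sig = [2:2]
  P = {2,5}:  v_{2} + v_{5} = 2·v_{6}  ⇒ sig = [2:2]
  P = {4,6}:  v_{4} + v_{6} = 2·v_{1}  ⇒ sig = [2:2]
  P = {4,5}:  v_{4} + v_{5} = 3·v_{1}  ⇒ sig = [2:3]

Sorted signature multiset PRS(X):
[[2:], [2:], [2:1], [2:1], [2:1], [2:1], [2:1], [2:1], [2:1], [2:1], [2:2], [2:2], [2:2], [2:3]]


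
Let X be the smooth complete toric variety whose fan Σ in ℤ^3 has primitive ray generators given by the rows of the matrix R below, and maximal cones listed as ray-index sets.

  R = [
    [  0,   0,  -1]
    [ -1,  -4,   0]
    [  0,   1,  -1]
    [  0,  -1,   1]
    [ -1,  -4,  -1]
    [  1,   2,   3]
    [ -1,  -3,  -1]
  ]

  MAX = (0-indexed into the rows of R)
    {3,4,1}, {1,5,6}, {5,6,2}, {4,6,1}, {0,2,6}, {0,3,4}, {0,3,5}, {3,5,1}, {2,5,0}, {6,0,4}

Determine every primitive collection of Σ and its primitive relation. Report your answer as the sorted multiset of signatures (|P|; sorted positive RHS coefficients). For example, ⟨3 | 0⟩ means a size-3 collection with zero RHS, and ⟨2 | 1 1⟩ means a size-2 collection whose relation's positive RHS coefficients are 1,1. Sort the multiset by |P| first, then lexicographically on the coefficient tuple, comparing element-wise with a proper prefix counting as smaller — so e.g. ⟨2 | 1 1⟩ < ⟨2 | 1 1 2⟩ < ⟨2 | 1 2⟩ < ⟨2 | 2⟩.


7 minimal non-faces of Δ(Σ) (on 7 rays):

  P={2,3}:  v_{2} + v_{3} = 0 — sig = ⟨2 | 0⟩
  P={0,1}:  v_{0} + v_{1} = v_{4} — sig = ⟨2 | 1⟩
  P={1,2}:  v_{1} + v_{2} = v_{6} — sig = ⟨2 | 1⟩
  P={3,6}:  v_{3} + v_{6} = v_{1} — sig = ⟨2 | 1⟩
  P={2,4}:  v_{2} + v_{4} = v_{0} + v_{6} — sig = ⟨2 | 1 1⟩
  P={4,5}:  v_{4} + v_{5} = 2·v_{3} — sig = ⟨2 | 2⟩
  P={0,5,6}:  v_{0} + v_{5} + v_{6} = v_{3} — sig = ⟨3 | 1⟩

Sorted signature multiset PRS(X):
    |P|=2: 6 collections, coeffs (), (1), (1), (1), (1,1), (2)
    |P|=3: 1 collection, coeffs (1)


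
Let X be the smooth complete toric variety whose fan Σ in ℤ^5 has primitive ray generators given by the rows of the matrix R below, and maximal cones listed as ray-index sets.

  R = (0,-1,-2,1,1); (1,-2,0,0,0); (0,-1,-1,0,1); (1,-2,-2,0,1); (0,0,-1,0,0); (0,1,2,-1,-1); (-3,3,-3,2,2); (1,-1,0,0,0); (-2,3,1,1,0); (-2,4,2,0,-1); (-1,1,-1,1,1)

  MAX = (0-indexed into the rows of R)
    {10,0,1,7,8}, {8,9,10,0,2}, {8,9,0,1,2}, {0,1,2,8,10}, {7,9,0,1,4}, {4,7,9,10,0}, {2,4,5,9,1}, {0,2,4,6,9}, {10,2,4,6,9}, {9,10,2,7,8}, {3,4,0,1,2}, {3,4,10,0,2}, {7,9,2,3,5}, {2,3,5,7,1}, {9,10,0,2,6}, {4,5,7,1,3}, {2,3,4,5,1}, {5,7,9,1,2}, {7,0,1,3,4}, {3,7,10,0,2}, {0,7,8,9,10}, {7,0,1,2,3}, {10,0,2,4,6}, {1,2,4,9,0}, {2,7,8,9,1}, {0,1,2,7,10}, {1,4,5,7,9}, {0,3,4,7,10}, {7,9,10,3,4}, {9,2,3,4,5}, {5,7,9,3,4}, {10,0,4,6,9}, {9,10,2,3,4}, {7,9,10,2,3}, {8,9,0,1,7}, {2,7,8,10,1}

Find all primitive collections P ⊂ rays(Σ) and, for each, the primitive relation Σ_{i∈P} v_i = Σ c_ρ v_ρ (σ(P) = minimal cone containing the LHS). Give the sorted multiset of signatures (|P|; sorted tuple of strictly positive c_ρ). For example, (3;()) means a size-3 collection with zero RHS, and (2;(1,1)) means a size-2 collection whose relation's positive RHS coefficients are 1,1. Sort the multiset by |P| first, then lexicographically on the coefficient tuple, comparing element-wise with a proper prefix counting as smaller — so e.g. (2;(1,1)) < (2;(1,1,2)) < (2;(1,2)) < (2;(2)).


Minimal non-faces — 19 found among 11 rays, 36 max cones:

  P = {0,5}:  v_{0} + v_{5} = 0  ⇒ sig = (2;())
  P = {3,8}:  v_{3} + v_{8} = v_{10}  ⇒ sig = (2;(1))
  P = {4,8}:  v_{4} + v_{8} = v_{0} + v_{9}  ⇒ sig = (2;(1,1))
  P = {5,10}:  v_{5} + v_{10} = v_{2} + v_{7} + v_{9}  ⇒ sig = (2;(1,1,1))
  P = {5,6}:  v_{5} + v_{6} = v_{2} + v_{4} + v_{9} + v_{10}  ⇒ sig = (2;(1,1,1,1))
  P = {5,8}:  v_{5} + v_{8} = v_{1} + v_{2} + v_{7} + 2·v_{9}  ⇒ sig = (2;(1,1,1,2))
  P = {1,6}:  v_{1} + v_{6} = 2·v_{0} + v_{2} + v_{9}  ⇒ sig = (2;(1,1,2))
  P = {6,8}:  v_{6} + v_{8} = 2·v_{0} + v_{2} + 2·v_{9} + v_{10}  ⇒ sig = (2;(1,1,2,2))
  P = {6,7}:  v_{6} + v_{7} = v_{4} + 2·v_{10}  ⇒ sig = (2;(1,2))
  P = {3,6}:  v_{3} + v_{6} = v_{2} + 2·v_{4} + 2·v_{10}  ⇒ sig = (2;(1,2,2))
  P = {1,3,9}:  v_{1} + v_{3} + v_{9} = 0  ⇒ sig = (3;())
  P = {1,4,10}:  v_{1} + v_{4} + v_{10} = v_{0}  ⇒ sig = (3;(1))
  P = {1,9,10}:  v_{1} + v_{9} + v_{10} = v_{8}  ⇒ sig = (3;(1))
  P = {2,4,7}:  v_{2} + v_{4} + v_{7} = v_{3}  ⇒ sig = (3;(1))
  P = {0,3,9}:  v_{0} + v_{3} + v_{9} = v_{4} + v_{10}  ⇒ sig = (3;(1,1))
  P = {1,3,10}:  v_{1} + v_{3} + v_{10} = v_{0} + v_{2} + v_{7}  ⇒ sig = (3;(1,1,1))
  P = {0,2,7,9}:  v_{0} + v_{2} + v_{7} + v_{9} = v_{10}  ⇒ sig = (4;(1))
  P = {0,2,7,8}:  v_{0} + v_{2} + v_{7} + v_{8} = v_{1} + 2·v_{10}  ⇒ sig = (4;(1,2))
  P = {0,2,4,9,10}:  v_{0} + v_{2} + v_{4} + v_{9} + v_{10} = v_{6}  ⇒ sig = (5;(1))

Signatures (|P|; sorted positive RHS coefficients), sorted:
    |P|=2: 10 collections, coeffs (), (1), (1,1), (1,1,1), (1,1,1,1), (1,1,1,2), (1,1,2), (1,1,2,2), (1,2), (1,2,2)
    |P|=3: 6 collections, coeffs (), (1), (1), (1), (1,1), (1,1,1)
    |P|=4: 2 collections, coeffs (1), (1,2)
    |P|=5: 1 collection, coeffs (1)


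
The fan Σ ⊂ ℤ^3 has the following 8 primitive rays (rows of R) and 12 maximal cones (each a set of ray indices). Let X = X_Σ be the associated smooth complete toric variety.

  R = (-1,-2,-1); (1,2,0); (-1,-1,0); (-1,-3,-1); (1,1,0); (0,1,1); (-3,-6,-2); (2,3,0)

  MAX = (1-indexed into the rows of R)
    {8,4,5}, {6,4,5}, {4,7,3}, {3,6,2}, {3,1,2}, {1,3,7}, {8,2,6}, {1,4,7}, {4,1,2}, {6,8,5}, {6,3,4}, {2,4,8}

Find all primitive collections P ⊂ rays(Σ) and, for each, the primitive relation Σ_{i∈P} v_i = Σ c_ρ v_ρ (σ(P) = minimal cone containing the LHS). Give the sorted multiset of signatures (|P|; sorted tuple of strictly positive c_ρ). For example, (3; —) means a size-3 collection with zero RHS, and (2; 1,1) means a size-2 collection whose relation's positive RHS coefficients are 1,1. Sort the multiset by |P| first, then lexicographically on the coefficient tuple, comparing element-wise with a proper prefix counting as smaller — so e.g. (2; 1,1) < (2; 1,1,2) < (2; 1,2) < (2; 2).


Primitive collections (14):

  P={3,5}:  v_{3} + v_{5} = 0 ; sig = (2; —)
  P={1,6}:  v_{1} + v_{6} = v_{3} ; sig = (2; 1)
  P={2,5}:  v_{2} + v_{5} = v_{8} ; sig = (2; 1)
  P={3,8}:  v_{3} + v_{8} = v_{2} ; sig = (2; 1)
  P={1,5}:  v_{1} + v_{5} = v_{2} + v_{4} ; sig = (2; 1,1)
  P={5,7}:  v_{5} + v_{7} = v_{1} + v_{4} ; sig = (2; 1,1)
  P={7,8}:  v_{7} + v_{8} = v_{1} + v_{2} + v_{4} ; sig = (2; 1,1,1)
  P={1,8}:  v_{1} + v_{8} = 2·v_{2} + v_{4} ; sig = (2; 1,2)
  P={6,7}:  v_{6} + v_{7} = 2·v_{3} + v_{4} ; sig = (2; 1,2)
  P={2,7}:  v_{2} + v_{7} = 2·v_{1} ; sig = (2; 2)
  P={2,4,6}:  v_{2} + v_{4} + v_{6} = 0 ; sig = (3; —)
  P={1,3,4}:  v_{1} + v_{3} + v_{4} = v_{7} ; sig = (3; 1)
  P={2,3,4}:  v_{2} + v_{3} + v_{4} = v_{1} ; sig = (3; 1)
  P={4,6,8}:  v_{4} + v_{6} + v_{8} = v_{5} ; sig = (3; 1)

Signatures (|P|; sorted positive RHS coefficients), sorted:
    (2; —)
    (2; 1)
    (2; 1)
    (2; 1)
    (2; 1,1)
    (2; 1,1)
    (2; 1,1,1)
    (2; 1,2)
    (2; 1,2)
    (2; 2)
    (3; —)
    (3; 1)
    (3; 1)
    (3; 1)


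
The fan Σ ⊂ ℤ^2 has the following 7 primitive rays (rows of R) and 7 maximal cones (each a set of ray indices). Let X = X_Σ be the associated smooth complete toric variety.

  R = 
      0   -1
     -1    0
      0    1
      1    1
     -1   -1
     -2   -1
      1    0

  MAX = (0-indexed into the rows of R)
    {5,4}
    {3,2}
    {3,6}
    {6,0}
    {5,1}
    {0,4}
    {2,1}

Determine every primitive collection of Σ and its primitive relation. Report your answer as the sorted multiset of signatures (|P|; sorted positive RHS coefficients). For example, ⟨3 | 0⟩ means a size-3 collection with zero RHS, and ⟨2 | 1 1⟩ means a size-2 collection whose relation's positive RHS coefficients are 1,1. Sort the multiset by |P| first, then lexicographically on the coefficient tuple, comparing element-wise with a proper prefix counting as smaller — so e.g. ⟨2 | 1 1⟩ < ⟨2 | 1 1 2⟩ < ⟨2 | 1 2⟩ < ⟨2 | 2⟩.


Δ(Σ) — 7 vertices, 14 min non-faces:

  {0,2}:  v_{0} + v_{2} = 0 ; sig = ⟨2 | 0⟩
  {1,6}:  v_{1} + v_{6} = 0 ; sig = ⟨2 | 0⟩
  {3,4}:  v_{3} + v_{4} = 0 ; sig = ⟨2 | 0⟩
  {0,1}:  v_{0} + v_{1} = v_{4} ; sig = ⟨2 | 1⟩
  {0,3}:  v_{0} + v_{3} = v_{6} ; sig = ⟨2 | 1⟩
  {1,3}:  v_{1} + v_{3} = v_{2} ; sig = ⟨2 | 1⟩
  {1,4}:  v_{1} + v_{4} = v_{5} ; sig = ⟨2 | 1⟩
  {2,4}:  v_{2} + v_{4} = v_{1} ; sig = ⟨2 | 1⟩
  {2,6}:  v_{2} + v_{6} = v_{3} ; sig = ⟨2 | 1⟩
  {3,5}:  v_{3} + v_{5} = v_{1} ; sig = ⟨2 | 1⟩
  {4,6}:  v_{4} + v_{6} = v_{0} ; sig = ⟨2 | 1⟩
  {5,6}:  v_{5} + v_{6} = v_{4} ; sig = ⟨2 | 1⟩
  {0,5}:  v_{0} + v_{5} = 2·v_{4} ; sig = ⟨2 | 2⟩
  {2,5}:  v_{2} + v_{5} = 2·v_{1} ; sig = ⟨2 | 2⟩

Signatures (|P|; sorted positive RHS coefficients), sorted:
    ⟨2 | 0⟩
    ⟨2 | 0⟩
    ⟨2 | 0⟩
    ⟨2 | 1⟩
    ⟨2 | 1⟩
    ⟨2 | 1⟩
    ⟨2 | 1⟩
    ⟨2 | 1⟩
    ⟨2 | 1⟩
    ⟨2 | 1⟩
    ⟨2 | 1⟩
    ⟨2 | 1⟩
    ⟨2 | 2⟩
    ⟨2 | 2⟩


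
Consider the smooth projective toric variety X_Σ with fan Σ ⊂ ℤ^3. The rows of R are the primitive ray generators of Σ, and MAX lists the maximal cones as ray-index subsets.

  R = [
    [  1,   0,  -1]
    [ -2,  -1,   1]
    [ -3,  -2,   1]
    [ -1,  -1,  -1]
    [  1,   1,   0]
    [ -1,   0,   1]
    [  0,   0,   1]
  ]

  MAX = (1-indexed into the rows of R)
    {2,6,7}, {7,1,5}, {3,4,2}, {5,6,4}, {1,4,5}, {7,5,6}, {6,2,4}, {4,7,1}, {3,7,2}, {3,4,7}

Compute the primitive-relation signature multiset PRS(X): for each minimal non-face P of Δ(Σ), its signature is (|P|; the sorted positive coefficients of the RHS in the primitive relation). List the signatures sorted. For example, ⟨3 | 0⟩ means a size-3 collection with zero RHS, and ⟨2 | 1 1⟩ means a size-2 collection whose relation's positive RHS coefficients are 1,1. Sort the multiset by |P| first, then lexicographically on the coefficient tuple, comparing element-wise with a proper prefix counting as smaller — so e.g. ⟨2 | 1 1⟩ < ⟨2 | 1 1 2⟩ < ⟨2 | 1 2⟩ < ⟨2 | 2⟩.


9 collections generate NE(X_Σ); each relation:

  {1,6}:  v_{1} + v_{6} = 0 ; sig = ⟨2 | 0⟩
  {2,5}:  v_{2} + v_{5} = v_{6} ; sig = ⟨2 | 1⟩
  {3,5}:  v_{3} + v_{5} = v_{2} ; sig = ⟨2 | 1⟩
  {1,2}:  v_{1} + v_{2} = v_{4} + v_{7} ; sig = ⟨2 | 1 1⟩
  {3,6}:  v_{3} + v_{6} = 2·v_{2} ; sig = ⟨2 | 2⟩
  {1,3}:  v_{1} + v_{3} = 2·v_{4} + 2·v_{7} ; sig = ⟨2 | 2 2⟩
  {4,5,7}:  v_{4} + v_{5} + v_{7} = 0 ; sig = ⟨3 | 0⟩
  {2,4,7}:  v_{2} + v_{4} + v_{7} = v_{3} ; sig = ⟨3 | 1⟩
  {4,6,7}:  v_{4} + v_{6} + v_{7} = v_{2} ; sig = ⟨3 | 1⟩

Hence PRS(X_Σ) =
{ ⟨2 | 0⟩,  ⟨2 | 1⟩ ×2,  ⟨2 | 1 1⟩,  ⟨2 | 2⟩,  ⟨2 | 2 2⟩,  ⟨3 | 0⟩,  ⟨3 | 1⟩ ×2 }


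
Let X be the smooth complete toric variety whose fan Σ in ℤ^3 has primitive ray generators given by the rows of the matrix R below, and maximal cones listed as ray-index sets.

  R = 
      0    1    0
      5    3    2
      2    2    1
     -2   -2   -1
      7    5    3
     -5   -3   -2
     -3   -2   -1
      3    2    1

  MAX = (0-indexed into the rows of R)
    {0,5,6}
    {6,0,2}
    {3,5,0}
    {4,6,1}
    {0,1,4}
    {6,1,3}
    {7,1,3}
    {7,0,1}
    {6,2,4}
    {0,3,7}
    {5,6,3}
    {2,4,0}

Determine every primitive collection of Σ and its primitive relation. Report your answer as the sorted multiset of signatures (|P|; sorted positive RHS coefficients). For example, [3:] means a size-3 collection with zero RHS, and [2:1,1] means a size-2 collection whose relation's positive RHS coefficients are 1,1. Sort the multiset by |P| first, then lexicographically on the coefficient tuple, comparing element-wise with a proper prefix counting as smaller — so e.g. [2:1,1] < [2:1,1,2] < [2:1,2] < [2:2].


Minimal non-faces — 14 found among 8 rays, 12 max cones:

  {1,5}:  v_{1} + v_{5} = 0  so sig = [2:]
  {2,3}:  v_{2} + v_{3} = 0  so sig = [2:]
  {6,7}:  v_{6} + v_{7} = 0  so sig = [2:]
  {1,2}:  v_{1} + v_{2} = v_{4}  so sig = [2:1]
  {3,4}:  v_{3} + v_{4} = v_{1}  so sig = [2:1]
  {4,5}:  v_{4} + v_{5} = v_{2}  so sig = [2:1]
  {2,5}:  v_{2} + v_{5} = v_{0} + v_{6}  so sig = [2:1,1]
  {2,7}:  v_{2} + v_{7} = v_{0} + v_{1}  so sig = [2:1,1]
  {5,7}:  v_{5} + v_{7} = v_{0} + v_{3}  so sig = [2:1,1]
  {4,7}:  v_{4} + v_{7} = v_{0} + 2·v_{1}  so sig = [2:1,2]
  {0,1,3}:  v_{0} + v_{1} + v_{3} = v_{7}  so sig = [3:1]
  {0,1,6}:  v_{0} + v_{1} + v_{6} = v_{2}  so sig = [3:1]
  {0,3,6}:  v_{0} + v_{3} + v_{6} = v_{5}  so sig = [3:1]
  {0,4,6}:  v_{0} + v_{4} + v_{6} = 2·v_{2}  so sig = [3:2]

Signatures (|P|; sorted positive RHS coefficients), sorted:
    |P|=2: 10 collections, coeffs (), (), (), (1), (1), (1), (1,1), (1,1), (1,1), (1,2)
    |P|=3: 4 collections, coeffs (1), (1), (1), (2)


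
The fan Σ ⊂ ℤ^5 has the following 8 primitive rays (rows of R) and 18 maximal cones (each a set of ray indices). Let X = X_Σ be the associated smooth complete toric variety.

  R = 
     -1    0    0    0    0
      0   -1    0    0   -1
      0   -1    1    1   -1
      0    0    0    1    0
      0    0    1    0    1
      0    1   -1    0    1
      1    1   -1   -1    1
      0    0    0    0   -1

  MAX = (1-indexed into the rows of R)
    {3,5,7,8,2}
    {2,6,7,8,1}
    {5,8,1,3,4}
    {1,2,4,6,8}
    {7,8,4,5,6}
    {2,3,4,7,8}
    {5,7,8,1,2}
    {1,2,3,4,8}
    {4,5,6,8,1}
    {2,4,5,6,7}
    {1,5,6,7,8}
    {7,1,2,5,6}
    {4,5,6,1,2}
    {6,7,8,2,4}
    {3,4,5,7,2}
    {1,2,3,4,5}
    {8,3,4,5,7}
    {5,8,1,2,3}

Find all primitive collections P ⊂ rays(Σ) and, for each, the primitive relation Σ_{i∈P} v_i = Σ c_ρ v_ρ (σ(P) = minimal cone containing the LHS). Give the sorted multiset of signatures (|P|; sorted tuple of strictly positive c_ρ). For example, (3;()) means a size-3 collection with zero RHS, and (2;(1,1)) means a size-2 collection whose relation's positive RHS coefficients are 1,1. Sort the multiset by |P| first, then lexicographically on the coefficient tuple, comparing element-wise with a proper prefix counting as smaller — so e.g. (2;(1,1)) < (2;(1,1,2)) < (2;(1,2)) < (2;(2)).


Σ has 5 primitive collections:

  P={3,6}:  v_{3} + v_{6} = v_{4}  ⟹  sig = (2;(1))
  P={1,3,7}:  v_{1} + v_{3} + v_{7} = 0  ⟹  sig = (3;())
  P={1,4,7}:  v_{1} + v_{4} + v_{7} = v_{6}  ⟹  sig = (3;(1))
  P={2,5,6,8}:  v_{2} + v_{5} + v_{6} + v_{8} = 0  ⟹  sig = (4;())
  P={2,4,5,8}:  v_{2} + v_{4} + v_{5} + v_{8} = v_{3}  ⟹  sig = (4;(1))

Sorted signature multiset PRS(X):
{ (2;(1)),  (3;()),  (3;(1)),  (4;()),  (4;(1)) }


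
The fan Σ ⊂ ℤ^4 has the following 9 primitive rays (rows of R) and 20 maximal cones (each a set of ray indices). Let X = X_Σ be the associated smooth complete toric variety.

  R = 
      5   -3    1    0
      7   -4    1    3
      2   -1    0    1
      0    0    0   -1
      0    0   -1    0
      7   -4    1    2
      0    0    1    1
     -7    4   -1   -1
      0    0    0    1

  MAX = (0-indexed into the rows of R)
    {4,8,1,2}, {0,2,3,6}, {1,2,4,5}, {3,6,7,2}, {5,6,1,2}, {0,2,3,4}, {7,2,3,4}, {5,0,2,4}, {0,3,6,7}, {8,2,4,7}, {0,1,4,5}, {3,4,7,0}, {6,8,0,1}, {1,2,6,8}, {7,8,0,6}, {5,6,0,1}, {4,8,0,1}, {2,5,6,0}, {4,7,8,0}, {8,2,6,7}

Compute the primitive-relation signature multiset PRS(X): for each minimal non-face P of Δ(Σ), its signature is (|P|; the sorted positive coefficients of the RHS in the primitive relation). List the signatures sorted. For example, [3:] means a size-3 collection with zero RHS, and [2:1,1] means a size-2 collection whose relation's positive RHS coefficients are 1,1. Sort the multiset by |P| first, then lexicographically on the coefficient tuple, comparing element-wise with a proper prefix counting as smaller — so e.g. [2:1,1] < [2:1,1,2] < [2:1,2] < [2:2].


Δ(Σ) — 9 vertices, 10 min non-faces:

  • {3,8}:  v_{3} + v_{8} = 0  ⟹  sig = [2:]
  • {1,3}:  v_{1} + v_{3} = v_{5}  ⟹  sig = [2:1]
  • {4,6}:  v_{4} + v_{6} = v_{8}  ⟹  sig = [2:1]
  • {5,7}:  v_{5} + v_{7} = v_{8}  ⟹  sig = [2:1]
  • {5,8}:  v_{5} + v_{8} = v_{1}  ⟹  sig = [2:1]
  • {3,5}:  v_{3} + v_{5} = v_{0} + v_{2}  ⟹  sig = [2:1,1]
  • {1,7}:  v_{1} + v_{7} = 2·v_{8}  ⟹  sig = [2:2]
  • {0,2,7}:  v_{0} + v_{2} + v_{7} = 0  ⟹  sig = [3:]
  • {0,2,8}:  v_{0} + v_{2} + v_{8} = v_{5}  ⟹  sig = [3:1]
  • {0,1,2}:  v_{0} + v_{1} + v_{2} = 2·v_{5}  ⟹  sig = [3:2]

Sorted signature multiset PRS(X):
    [2:]
    [2:1]
    [2:1]
    [2:1]
    [2:1]
    [2:1,1]
    [2:2]
    [3:]
    [3:1]
    [3:2]


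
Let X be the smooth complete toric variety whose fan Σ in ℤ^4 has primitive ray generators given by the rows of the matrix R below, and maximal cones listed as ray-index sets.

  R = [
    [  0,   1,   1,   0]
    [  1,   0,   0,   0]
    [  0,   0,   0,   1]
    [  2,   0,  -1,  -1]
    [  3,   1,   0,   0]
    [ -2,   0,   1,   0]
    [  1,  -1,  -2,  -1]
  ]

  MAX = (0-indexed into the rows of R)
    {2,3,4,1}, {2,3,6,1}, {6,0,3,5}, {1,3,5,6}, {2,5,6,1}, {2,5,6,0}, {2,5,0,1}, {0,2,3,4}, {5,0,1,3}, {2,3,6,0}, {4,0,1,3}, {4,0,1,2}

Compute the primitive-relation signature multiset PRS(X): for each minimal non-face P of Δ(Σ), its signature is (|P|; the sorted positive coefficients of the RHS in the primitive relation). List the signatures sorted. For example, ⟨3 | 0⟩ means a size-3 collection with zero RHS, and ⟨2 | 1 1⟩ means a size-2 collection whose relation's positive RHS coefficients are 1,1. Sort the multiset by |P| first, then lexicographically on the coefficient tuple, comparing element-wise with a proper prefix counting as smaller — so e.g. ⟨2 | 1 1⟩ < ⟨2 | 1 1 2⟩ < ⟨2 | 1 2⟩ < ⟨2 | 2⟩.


Primitive collections (5):

  • {4,5}:  v_{4} + v_{5} = v_{0} + v_{1}  ⇒ sig = ⟨2 | 1 1⟩
  • {4,6}:  v_{4} + v_{6} = v_{2} + 2·v_{3}  ⇒ sig = ⟨2 | 1 2⟩
  • {2,3,5}:  v_{2} + v_{3} + v_{5} = 0  ⇒ sig = ⟨3 | 0⟩
  • {0,1,6}:  v_{0} + v_{1} + v_{6} = v_{3}  ⇒ sig = ⟨3 | 1⟩
  • {0,1,2,3}:  v_{0} + v_{1} + v_{2} + v_{3} = v_{4}  ⇒ sig = ⟨4 | 1⟩

so the primitive-relation signature multiset is
{ ⟨2 | 1 1⟩,  ⟨2 | 1 2⟩,  ⟨3 | 0⟩,  ⟨3 | 1⟩,  ⟨4 | 1⟩ }


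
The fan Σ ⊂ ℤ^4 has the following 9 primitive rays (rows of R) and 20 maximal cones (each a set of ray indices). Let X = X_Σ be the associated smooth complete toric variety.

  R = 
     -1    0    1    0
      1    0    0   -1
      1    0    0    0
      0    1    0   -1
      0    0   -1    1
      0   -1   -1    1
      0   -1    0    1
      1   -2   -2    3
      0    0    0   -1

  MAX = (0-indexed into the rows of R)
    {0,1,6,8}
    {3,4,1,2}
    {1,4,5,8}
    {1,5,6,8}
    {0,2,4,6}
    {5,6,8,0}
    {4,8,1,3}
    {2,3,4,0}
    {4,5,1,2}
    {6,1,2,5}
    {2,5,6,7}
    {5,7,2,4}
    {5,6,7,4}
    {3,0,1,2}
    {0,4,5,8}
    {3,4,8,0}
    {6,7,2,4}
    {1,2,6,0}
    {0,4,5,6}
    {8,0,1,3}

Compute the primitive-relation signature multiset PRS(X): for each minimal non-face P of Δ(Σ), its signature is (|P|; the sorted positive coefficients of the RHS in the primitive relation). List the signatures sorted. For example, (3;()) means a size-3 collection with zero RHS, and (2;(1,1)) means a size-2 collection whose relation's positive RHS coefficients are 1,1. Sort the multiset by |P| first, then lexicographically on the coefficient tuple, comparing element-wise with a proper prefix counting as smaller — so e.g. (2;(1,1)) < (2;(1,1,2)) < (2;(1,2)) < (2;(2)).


Minimal non-faces — 13 found among 9 rays, 20 max cones:

  {3,6}:  v_{3} + v_{6} = 0  →  sig = (2;())
  {2,8}:  v_{2} + v_{8} = v_{1}  →  sig = (2;(1))
  {3,5}:  v_{3} + v_{5} = v_{4} + v_{8}  →  sig = (2;(1,1))
  {3,7}:  v_{3} + v_{7} = v_{2} + v_{4} + v_{5}  →  sig = (2;(1,1,1))
  {0,7}:  v_{0} + v_{7} = v_{4} + 2·v_{6}  →  sig = (2;(1,2))
  {7,8}:  v_{7} + v_{8} = v_{2} + 2·v_{5}  →  sig = (2;(1,2))
  {1,7}:  v_{1} + v_{7} = 2·v_{2} + 2·v_{5}  →  sig = (2;(2,2))
  {0,1,4}:  v_{0} + v_{1} + v_{4} = 0  →  sig = (3;())
  {0,2,5}:  v_{0} + v_{2} + v_{5} = v_{6}  →  sig = (3;(1))
  {4,6,8}:  v_{4} + v_{6} + v_{8} = v_{5}  →  sig = (3;(1))
  {0,1,5}:  v_{0} + v_{1} + v_{5} = v_{6} + v_{8}  →  sig = (3;(1,1))
  {1,4,6}:  v_{1} + v_{4} + v_{6} = v_{2} + v_{5}  →  sig = (3;(1,1))
  {2,4,5,6}:  v_{2} + v_{4} + v_{5} + v_{6} = v_{7}  →  sig = (4;(1))

so the primitive-relation signature multiset is
[(2;()), (2;(1)), (2;(1,1)), (2;(1,1,1)), (2;(1,2)), (2;(1,2)), (2;(2,2)), (3;()), (3;(1)), (3;(1)), (3;(1,1)), (3;(1,1)), (4;(1))]


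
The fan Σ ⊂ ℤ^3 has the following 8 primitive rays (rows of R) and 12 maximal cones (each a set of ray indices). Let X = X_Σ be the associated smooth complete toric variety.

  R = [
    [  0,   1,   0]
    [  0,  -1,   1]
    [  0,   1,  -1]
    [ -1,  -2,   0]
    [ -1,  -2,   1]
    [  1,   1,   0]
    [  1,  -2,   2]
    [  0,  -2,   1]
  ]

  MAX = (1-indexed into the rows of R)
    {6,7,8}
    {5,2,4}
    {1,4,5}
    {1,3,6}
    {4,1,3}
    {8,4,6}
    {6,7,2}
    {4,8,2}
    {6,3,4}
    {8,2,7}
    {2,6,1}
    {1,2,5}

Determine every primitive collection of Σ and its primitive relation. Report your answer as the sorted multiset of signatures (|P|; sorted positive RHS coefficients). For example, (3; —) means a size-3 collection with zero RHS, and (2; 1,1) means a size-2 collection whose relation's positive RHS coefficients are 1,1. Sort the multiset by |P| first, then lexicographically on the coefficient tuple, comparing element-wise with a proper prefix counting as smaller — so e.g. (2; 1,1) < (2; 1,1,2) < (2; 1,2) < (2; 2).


14 minimal non-faces of Δ(Σ) (on 8 rays):

  {2,3}:  v_{2} + v_{3} = 0  so sig = (2; —)
  {1,8}:  v_{1} + v_{8} = v_{2}  so sig = (2; 1)
  {5,6}:  v_{5} + v_{6} = v_{2}  so sig = (2; 1)
  {3,5}:  v_{3} + v_{5} = v_{1} + v_{4}  so sig = (2; 1,1)
  {3,7}:  v_{3} + v_{7} = v_{6} + v_{8}  so sig = (2; 1,1)
  {3,8}:  v_{3} + v_{8} = v_{4} + v_{6}  so sig = (2; 1,1)
  {1,7}:  v_{1} + v_{7} = 2·v_{2} + v_{6}  so sig = (2; 1,2)
  {5,7}:  v_{5} + v_{7} = 2·v_{2} + v_{8}  so sig = (2; 1,2)
  {5,8}:  v_{5} + v_{8} = 2·v_{2} + v_{4}  so sig = (2; 1,2)
  {4,7}:  v_{4} + v_{7} = 2·v_{8}  so sig = (2; 2)
  {1,4,6}:  v_{1} + v_{4} + v_{6} = 0  so sig = (3; —)
  {1,2,4}:  v_{1} + v_{2} + v_{4} = v_{5}  so sig = (3; 1)
  {2,4,6}:  v_{2} + v_{4} + v_{6} = v_{8}  so sig = (3; 1)
  {2,6,8}:  v_{2} + v_{6} + v_{8} = v_{7}  so sig = (3; 1)

Hence PRS(X_Σ) =
[(2; —), (2; 1), (2; 1), (2; 1,1), (2; 1,1), (2; 1,1), (2; 1,2), (2; 1,2), (2; 1,2), (2; 2), (3; —), (3; 1), (3; 1), (3; 1)]


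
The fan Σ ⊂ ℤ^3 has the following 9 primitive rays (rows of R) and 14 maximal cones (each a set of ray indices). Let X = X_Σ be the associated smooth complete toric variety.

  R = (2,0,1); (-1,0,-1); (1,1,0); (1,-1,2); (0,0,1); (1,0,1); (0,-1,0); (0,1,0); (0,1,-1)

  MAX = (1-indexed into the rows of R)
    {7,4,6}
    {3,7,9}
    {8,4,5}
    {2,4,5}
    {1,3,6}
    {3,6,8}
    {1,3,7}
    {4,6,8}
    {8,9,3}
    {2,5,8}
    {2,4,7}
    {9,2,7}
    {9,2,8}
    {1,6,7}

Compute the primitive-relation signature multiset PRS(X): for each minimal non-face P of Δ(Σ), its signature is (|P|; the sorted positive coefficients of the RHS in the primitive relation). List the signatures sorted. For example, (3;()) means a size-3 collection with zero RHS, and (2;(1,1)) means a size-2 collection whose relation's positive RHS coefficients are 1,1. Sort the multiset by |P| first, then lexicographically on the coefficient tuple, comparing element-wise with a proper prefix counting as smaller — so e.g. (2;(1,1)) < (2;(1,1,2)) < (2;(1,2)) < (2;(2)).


Σ has 17 primitive collections:

  P={2,6}:  v_{2} + v_{6} = 0  so sig = (2;())
  P={7,8}:  v_{7} + v_{8} = 0  so sig = (2;())
  P={2,3}:  v_{2} + v_{3} = v_{9}  so sig = (2;(1))
  P={4,9}:  v_{4} + v_{9} = v_{6}  so sig = (2;(1))
  P={5,9}:  v_{5} + v_{9} = v_{8}  so sig = (2;(1))
  P={6,9}:  v_{6} + v_{9} = v_{3}  so sig = (2;(1))
  P={1,2}:  v_{1} + v_{2} = v_{3} + v_{7}  so sig = (2;(1,1))
  P={1,8}:  v_{1} + v_{8} = v_{3} + v_{6}  so sig = (2;(1,1))
  P={3,5}:  v_{3} + v_{5} = v_{6} + v_{8}  so sig = (2;(1,1))
  P={5,6}:  v_{5} + v_{6} = v_{4} + v_{8}  so sig = (2;(1,1))
  P={5,7}:  v_{5} + v_{7} = v_{2} + v_{4}  so sig = (2;(1,1))
  P={1,9}:  v_{1} + v_{9} = 2·v_{3} + v_{7}  so sig = (2;(1,2))
  P={1,4}:  v_{1} + v_{4} = 3·v_{6} + v_{7}  so sig = (2;(1,3))
  P={1,5}:  v_{1} + v_{5} = 2·v_{6}  so sig = (2;(2))
  P={3,4}:  v_{3} + v_{4} = 2·v_{6}  so sig = (2;(2))
  P={2,4,8}:  v_{2} + v_{4} + v_{8} = v_{5}  so sig = (3;(1))
  P={3,6,7}:  v_{3} + v_{6} + v_{7} = v_{1}  so sig = (3;(1))

Hence PRS(X_Σ) =
{ (2;()) ×2,  (2;(1)) ×4,  (2;(1,1)) ×5,  (2;(1,2)),  (2;(1,3)),  (2;(2)) ×2,  (3;(1)) ×2 }


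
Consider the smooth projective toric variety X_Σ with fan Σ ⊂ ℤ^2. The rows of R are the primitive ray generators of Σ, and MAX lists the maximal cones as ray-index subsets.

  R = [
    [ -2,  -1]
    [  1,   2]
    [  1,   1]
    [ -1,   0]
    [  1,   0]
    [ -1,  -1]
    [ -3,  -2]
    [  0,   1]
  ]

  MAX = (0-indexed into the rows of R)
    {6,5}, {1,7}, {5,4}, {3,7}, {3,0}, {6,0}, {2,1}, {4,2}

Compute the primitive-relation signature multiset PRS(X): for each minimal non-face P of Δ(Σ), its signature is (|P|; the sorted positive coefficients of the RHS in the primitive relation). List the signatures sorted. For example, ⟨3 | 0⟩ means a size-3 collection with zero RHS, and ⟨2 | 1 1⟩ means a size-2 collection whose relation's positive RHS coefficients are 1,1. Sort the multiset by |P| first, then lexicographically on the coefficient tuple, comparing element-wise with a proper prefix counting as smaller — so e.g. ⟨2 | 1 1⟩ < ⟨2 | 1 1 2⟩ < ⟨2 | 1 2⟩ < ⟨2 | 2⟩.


20 minimal non-faces of Δ(Σ) (on 8 rays):

  P={2,5}:  v_{2} + v_{5} = 0  so sig = ⟨2 | 0⟩
  P={3,4}:  v_{3} + v_{4} = 0  so sig = ⟨2 | 0⟩
  P={0,2}:  v_{0} + v_{2} = v_{3}  so sig = ⟨2 | 1⟩
  P={0,4}:  v_{0} + v_{4} = v_{5}  so sig = ⟨2 | 1⟩
  P={0,5}:  v_{0} + v_{5} = v_{6}  so sig = ⟨2 | 1⟩
  P={1,5}:  v_{1} + v_{5} = v_{7}  so sig = ⟨2 | 1⟩
  P={2,3}:  v_{2} + v_{3} = v_{7}  so sig = ⟨2 | 1⟩
  P={2,6}:  v_{2} + v_{6} = v_{0}  so sig = ⟨2 | 1⟩
  P={2,7}:  v_{2} + v_{7} = v_{1}  so sig = ⟨2 | 1⟩
  P={3,5}:  v_{3} + v_{5} = v_{0}  so sig = ⟨2 | 1⟩
  P={4,7}:  v_{4} + v_{7} = v_{2}  so sig = ⟨2 | 1⟩
  P={5,7}:  v_{5} + v_{7} = v_{3}  so sig = ⟨2 | 1⟩
  P={0,1}:  v_{0} + v_{1} = v_{3} + v_{7}  so sig = ⟨2 | 1 1⟩
  P={6,7}:  v_{6} + v_{7} = v_{0} + v_{3}  so sig = ⟨2 | 1 1⟩
  P={0,7}:  v_{0} + v_{7} = 2·v_{3}  so sig = ⟨2 | 2⟩
  P={1,3}:  v_{1} + v_{3} = 2·v_{7}  so sig = ⟨2 | 2⟩
  P={1,4}:  v_{1} + v_{4} = 2·v_{2}  so sig = ⟨2 | 2⟩
  P={1,6}:  v_{1} + v_{6} = 2·v_{3}  so sig = ⟨2 | 2⟩
  P={3,6}:  v_{3} + v_{6} = 2·v_{0}  so sig = ⟨2 | 2⟩
  P={4,6}:  v_{4} + v_{6} = 2·v_{5}  so sig = ⟨2 | 2⟩

Hence PRS(X_Σ) =
    ⟨2 | 0⟩
    ⟨2 | 0⟩
    ⟨2 | 1⟩
    ⟨2 | 1⟩
    ⟨2 | 1⟩
    ⟨2 | 1⟩
    ⟨2 | 1⟩
    ⟨2 | 1⟩
    ⟨2 | 1⟩
    ⟨2 | 1⟩
    ⟨2 | 1⟩
    ⟨2 | 1⟩
    ⟨2 | 1 1⟩
    ⟨2 | 1 1⟩
    ⟨2 | 2⟩
    ⟨2 | 2⟩
    ⟨2 | 2⟩
    ⟨2 | 2⟩
    ⟨2 | 2⟩
    ⟨2 | 2⟩


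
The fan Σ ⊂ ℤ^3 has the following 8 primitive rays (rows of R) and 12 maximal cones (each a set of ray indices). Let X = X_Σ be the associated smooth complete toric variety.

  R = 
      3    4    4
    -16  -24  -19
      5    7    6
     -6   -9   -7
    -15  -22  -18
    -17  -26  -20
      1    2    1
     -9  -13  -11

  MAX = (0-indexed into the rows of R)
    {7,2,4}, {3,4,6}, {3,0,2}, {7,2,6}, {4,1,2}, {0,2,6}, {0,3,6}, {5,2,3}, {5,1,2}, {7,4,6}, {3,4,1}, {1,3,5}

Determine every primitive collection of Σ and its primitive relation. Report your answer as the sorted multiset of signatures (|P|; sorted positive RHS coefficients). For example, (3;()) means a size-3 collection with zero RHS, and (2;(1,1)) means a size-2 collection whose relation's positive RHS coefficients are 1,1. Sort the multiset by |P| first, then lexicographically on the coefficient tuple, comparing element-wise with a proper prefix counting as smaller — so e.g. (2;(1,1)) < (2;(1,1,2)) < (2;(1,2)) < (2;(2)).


Σ has 14 primitive collections:

  • {0,7}:  v_{0} + v_{7} = v_{3}  →  sig = (2;(1))
  • {1,6}:  v_{1} + v_{6} = v_{4}  →  sig = (2;(1))
  • {3,7}:  v_{3} + v_{7} = v_{4}  →  sig = (2;(1))
  • {5,6}:  v_{5} + v_{6} = v_{1}  →  sig = (2;(1))
  • {5,7}:  v_{5} + v_{7} = v_{1} + v_{2} + v_{4}  →  sig = (2;(1,1,1))
  • {1,7}:  v_{1} + v_{7} = v_{2} + 2·v_{4}  →  sig = (2;(1,2))
  • {0,1}:  v_{0} + v_{1} = v_{2} + 3·v_{3}  →  sig = (2;(1,3))
  • {0,4}:  v_{0} + v_{4} = 2·v_{3}  →  sig = (2;(2))
  • {4,5}:  v_{4} + v_{5} = 2·v_{1}  →  sig = (2;(2))
  • {0,5}:  v_{0} + v_{5} = 2·v_{2} + 4·v_{3}  →  sig = (2;(2,4))
  • {2,3,6}:  v_{2} + v_{3} + v_{6} = 0  →  sig = (3;())
  • {1,2,3}:  v_{1} + v_{2} + v_{3} = v_{5}  →  sig = (3;(1))
  • {2,3,4}:  v_{2} + v_{3} + v_{4} = v_{1}  →  sig = (3;(1))
  • {2,4,6}:  v_{2} + v_{4} + v_{6} = v_{7}  →  sig = (3;(1))

so the primitive-relation signature multiset is
    |P|=2: 10 collections, coeffs (1), (1), (1), (1), (1,1,1), (1,2), (1,3), (2), (2), (2,4)
    |P|=3: 4 collections, coeffs (), (1), (1), (1)


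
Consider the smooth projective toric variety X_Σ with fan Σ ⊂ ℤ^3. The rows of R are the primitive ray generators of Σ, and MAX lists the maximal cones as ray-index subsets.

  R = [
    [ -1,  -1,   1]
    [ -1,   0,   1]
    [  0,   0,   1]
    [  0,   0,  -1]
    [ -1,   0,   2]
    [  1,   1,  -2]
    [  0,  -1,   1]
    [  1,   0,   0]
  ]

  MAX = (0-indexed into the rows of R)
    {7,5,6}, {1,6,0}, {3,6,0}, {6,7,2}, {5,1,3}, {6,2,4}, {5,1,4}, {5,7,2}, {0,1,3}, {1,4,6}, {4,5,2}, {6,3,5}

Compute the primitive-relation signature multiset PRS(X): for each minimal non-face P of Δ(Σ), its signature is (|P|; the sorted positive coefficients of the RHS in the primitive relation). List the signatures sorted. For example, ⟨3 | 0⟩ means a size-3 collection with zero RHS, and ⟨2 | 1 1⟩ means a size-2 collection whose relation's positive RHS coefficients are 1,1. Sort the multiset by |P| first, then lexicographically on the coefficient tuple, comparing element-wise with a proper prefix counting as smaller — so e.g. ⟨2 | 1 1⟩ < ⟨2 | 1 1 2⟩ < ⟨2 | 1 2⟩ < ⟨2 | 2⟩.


Σ has 14 primitive collections:

  {2,3}:  v_{2} + v_{3} = 0  ⟹  sig = ⟨2 | 0⟩
  {0,5}:  v_{0} + v_{5} = v_{3}  ⟹  sig = ⟨2 | 1⟩
  {0,7}:  v_{0} + v_{7} = v_{6}  ⟹  sig = ⟨2 | 1⟩
  {1,2}:  v_{1} + v_{2} = v_{4}  ⟹  sig = ⟨2 | 1⟩
  {1,7}:  v_{1} + v_{7} = v_{2}  ⟹  sig = ⟨2 | 1⟩
  {3,4}:  v_{3} + v_{4} = v_{1}  ⟹  sig = ⟨2 | 1⟩
  {0,2}:  v_{0} + v_{2} = v_{1} + v_{6}  ⟹  sig = ⟨2 | 1 1⟩
  {3,7}:  v_{3} + v_{7} = v_{5} + v_{6}  ⟹  sig = ⟨2 | 1 1⟩
  {0,4}:  v_{0} + v_{4} = 2·v_{1} + v_{6}  ⟹  sig = ⟨2 | 1 2⟩
  {4,7}:  v_{4} + v_{7} = 2·v_{2}  ⟹  sig = ⟨2 | 2⟩
  {1,5,6}:  v_{1} + v_{5} + v_{6} = 0  ⟹  sig = ⟨3 | 0⟩
  {1,3,6}:  v_{1} + v_{3} + v_{6} = v_{0}  ⟹  sig = ⟨3 | 1⟩
  {2,5,6}:  v_{2} + v_{5} + v_{6} = v_{7}  ⟹  sig = ⟨3 | 1⟩
  {4,5,6}:  v_{4} + v_{5} + v_{6} = v_{2}  ⟹  sig = ⟨3 | 1⟩

Signatures (|P|; sorted positive RHS coefficients), sorted:
{ ⟨2 | 0⟩,  ⟨2 | 1⟩ ×5,  ⟨2 | 1 1⟩ ×2,  ⟨2 | 1 2⟩,  ⟨2 | 2⟩,  ⟨3 | 0⟩,  ⟨3 | 1⟩ ×3 }


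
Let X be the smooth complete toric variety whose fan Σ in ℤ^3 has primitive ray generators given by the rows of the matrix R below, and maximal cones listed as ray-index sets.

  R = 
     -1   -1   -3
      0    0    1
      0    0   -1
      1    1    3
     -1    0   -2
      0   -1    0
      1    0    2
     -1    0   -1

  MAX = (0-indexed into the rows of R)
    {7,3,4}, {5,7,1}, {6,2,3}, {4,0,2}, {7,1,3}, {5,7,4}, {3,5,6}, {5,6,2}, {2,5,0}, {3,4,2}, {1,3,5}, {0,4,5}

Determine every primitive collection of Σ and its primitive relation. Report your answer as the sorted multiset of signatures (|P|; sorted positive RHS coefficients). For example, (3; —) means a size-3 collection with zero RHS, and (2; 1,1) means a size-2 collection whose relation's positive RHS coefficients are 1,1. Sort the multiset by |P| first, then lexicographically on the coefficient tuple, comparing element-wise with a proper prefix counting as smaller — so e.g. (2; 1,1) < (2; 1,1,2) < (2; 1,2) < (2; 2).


Δ(Σ) — 8 vertices, 14 min non-faces:

  • {0,3}:  v_{0} + v_{3} = 0  ⇒ sig = (2; —)
  • {1,2}:  v_{1} + v_{2} = 0  ⇒ sig = (2; —)
  • {4,6}:  v_{4} + v_{6} = 0  ⇒ sig = (2; —)
  • {1,4}:  v_{1} + v_{4} = v_{7}  ⇒ sig = (2; 1)
  • {2,7}:  v_{2} + v_{7} = v_{4}  ⇒ sig = (2; 1)
  • {6,7}:  v_{6} + v_{7} = v_{1}  ⇒ sig = (2; 1)
  • {0,1}:  v_{0} + v_{1} = v_{4} + v_{5}  ⇒ sig = (2; 1,1)
  • {0,6}:  v_{0} + v_{6} = v_{2} + v_{5}  ⇒ sig = (2; 1,1)
  • {1,6}:  v_{1} + v_{6} = v_{3} + v_{5}  ⇒ sig = (2; 1,1)
  • {0,7}:  v_{0} + v_{7} = 2·v_{4} + v_{5}  ⇒ sig = (2; 1,2)
  • {2,3,5}:  v_{2} + v_{3} + v_{5} = v_{6}  ⇒ sig = (3; 1)
  • {2,4,5}:  v_{2} + v_{4} + v_{5} = v_{0}  ⇒ sig = (3; 1)
  • {3,4,5}:  v_{3} + v_{4} + v_{5} = v_{1}  ⇒ sig = (3; 1)
  • {3,5,7}:  v_{3} + v_{5} + v_{7} = 2·v_{1}  ⇒ sig = (3; 2)

so the primitive-relation signature multiset is
    (2; —)
    (2; —)
    (2; —)
    (2; 1)
    (2; 1)
    (2; 1)
    (2; 1,1)
    (2; 1,1)
    (2; 1,1)
    (2; 1,2)
    (3; 1)
    (3; 1)
    (3; 1)
    (3; 2)


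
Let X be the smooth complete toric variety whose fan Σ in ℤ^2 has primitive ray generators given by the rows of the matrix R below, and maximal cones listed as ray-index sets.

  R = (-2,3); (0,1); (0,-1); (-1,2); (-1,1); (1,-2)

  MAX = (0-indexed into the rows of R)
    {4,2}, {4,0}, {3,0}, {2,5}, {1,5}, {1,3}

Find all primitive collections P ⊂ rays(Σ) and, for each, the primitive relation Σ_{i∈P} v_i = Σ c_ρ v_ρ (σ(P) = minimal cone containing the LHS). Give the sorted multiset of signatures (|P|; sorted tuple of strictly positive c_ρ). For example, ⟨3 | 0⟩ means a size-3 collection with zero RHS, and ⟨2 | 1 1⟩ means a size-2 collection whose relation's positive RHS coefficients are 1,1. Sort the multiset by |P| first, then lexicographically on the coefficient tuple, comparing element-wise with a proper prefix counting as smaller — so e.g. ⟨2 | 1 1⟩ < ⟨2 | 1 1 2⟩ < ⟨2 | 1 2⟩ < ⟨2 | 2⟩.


9 minimal non-faces of Δ(Σ) (on 6 rays):

  • {1,2}:  v_{1} + v_{2} = 0  →  sig = ⟨2 | 0⟩
  • {3,5}:  v_{3} + v_{5} = 0  →  sig = ⟨2 | 0⟩
  • {0,5}:  v_{0} + v_{5} = v_{4}  →  sig = ⟨2 | 1⟩
  • {1,4}:  v_{1} + v_{4} = v_{3}  →  sig = ⟨2 | 1⟩
  • {2,3}:  v_{2} + v_{3} = v_{4}  →  sig = ⟨2 | 1⟩
  • {3,4}:  v_{3} + v_{4} = v_{0}  →  sig = ⟨2 | 1⟩
  • {4,5}:  v_{4} + v_{5} = v_{2}  →  sig = ⟨2 | 1⟩
  • {0,1}:  v_{0} + v_{1} = 2·v_{3}  →  sig = ⟨2 | 2⟩
  • {0,2}:  v_{0} + v_{2} = 2·v_{4}  →  sig = ⟨2 | 2⟩

so the primitive-relation signature multiset is
    ⟨2 | 0⟩
    ⟨2 | 0⟩
    ⟨2 | 1⟩
    ⟨2 | 1⟩
    ⟨2 | 1⟩
    ⟨2 | 1⟩
    ⟨2 | 1⟩
    ⟨2 | 2⟩
    ⟨2 | 2⟩


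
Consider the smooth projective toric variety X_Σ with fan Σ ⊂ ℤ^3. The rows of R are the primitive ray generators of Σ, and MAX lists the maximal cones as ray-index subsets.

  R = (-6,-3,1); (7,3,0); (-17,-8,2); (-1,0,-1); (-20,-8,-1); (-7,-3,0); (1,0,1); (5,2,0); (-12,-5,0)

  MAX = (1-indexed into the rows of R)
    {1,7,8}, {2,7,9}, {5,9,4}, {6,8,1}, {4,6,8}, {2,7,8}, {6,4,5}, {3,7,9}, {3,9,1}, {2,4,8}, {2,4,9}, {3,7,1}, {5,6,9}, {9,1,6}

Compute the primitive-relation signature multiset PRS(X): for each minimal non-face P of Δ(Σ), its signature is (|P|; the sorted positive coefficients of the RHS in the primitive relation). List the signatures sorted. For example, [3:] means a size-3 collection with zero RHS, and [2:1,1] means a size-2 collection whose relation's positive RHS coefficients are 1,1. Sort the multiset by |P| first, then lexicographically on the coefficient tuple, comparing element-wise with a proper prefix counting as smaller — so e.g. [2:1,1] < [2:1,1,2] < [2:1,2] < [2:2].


Minimal non-faces — 17 found among 9 rays, 14 max cones:

  {2,6}:  v_{2} + v_{6} = 0  ⟹  sig = [2:]
  {4,7}:  v_{4} + v_{7} = 0  ⟹  sig = [2:]
  {1,2}:  v_{1} + v_{2} = v_{7}  ⟹  sig = [2:1]
  {1,4}:  v_{1} + v_{4} = v_{6}  ⟹  sig = [2:1]
  {6,7}:  v_{6} + v_{7} = v_{1}  ⟹  sig = [2:1]
  {8,9}:  v_{8} + v_{9} = v_{6}  ⟹  sig = [2:1]
  {2,5}:  v_{2} + v_{5} = v_{4} + v_{9}  ⟹  sig = [2:1,1]
  {3,4}:  v_{3} + v_{4} = v_{1} + v_{9}  ⟹  sig = [2:1,1]
  {5,7}:  v_{5} + v_{7} = v_{6} + v_{9}  ⟹  sig = [2:1,1]
  {3,5}:  v_{3} + v_{5} = v_{1} + v_{6} + 2·v_{9}  ⟹  sig = [2:1,1,2]
  {1,5}:  v_{1} + v_{5} = 2·v_{6} + v_{9}  ⟹  sig = [2:1,2]
  {2,3}:  v_{2} + v_{3} = 2·v_{7} + v_{9}  ⟹  sig = [2:1,2]
  {3,6}:  v_{3} + v_{6} = 2·v_{1} + v_{9}  ⟹  sig = [2:1,2]
  {5,8}:  v_{5} + v_{8} = v_{4} + 2·v_{6}  ⟹  sig = [2:1,2]
  {3,8}:  v_{3} + v_{8} = 2·v_{1}  ⟹  sig = [2:2]
  {1,7,9}:  v_{1} + v_{7} + v_{9} = v_{3}  ⟹  sig = [3:1]
  {4,6,9}:  v_{4} + v_{6} + v_{9} = v_{5}  ⟹  sig = [3:1]

so the primitive-relation signature multiset is
{ [2:] ×2,  [2:1] ×4,  [2:1,1] ×3,  [2:1,1,2],  [2:1,2] ×4,  [2:2],  [3:1] ×2 }
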